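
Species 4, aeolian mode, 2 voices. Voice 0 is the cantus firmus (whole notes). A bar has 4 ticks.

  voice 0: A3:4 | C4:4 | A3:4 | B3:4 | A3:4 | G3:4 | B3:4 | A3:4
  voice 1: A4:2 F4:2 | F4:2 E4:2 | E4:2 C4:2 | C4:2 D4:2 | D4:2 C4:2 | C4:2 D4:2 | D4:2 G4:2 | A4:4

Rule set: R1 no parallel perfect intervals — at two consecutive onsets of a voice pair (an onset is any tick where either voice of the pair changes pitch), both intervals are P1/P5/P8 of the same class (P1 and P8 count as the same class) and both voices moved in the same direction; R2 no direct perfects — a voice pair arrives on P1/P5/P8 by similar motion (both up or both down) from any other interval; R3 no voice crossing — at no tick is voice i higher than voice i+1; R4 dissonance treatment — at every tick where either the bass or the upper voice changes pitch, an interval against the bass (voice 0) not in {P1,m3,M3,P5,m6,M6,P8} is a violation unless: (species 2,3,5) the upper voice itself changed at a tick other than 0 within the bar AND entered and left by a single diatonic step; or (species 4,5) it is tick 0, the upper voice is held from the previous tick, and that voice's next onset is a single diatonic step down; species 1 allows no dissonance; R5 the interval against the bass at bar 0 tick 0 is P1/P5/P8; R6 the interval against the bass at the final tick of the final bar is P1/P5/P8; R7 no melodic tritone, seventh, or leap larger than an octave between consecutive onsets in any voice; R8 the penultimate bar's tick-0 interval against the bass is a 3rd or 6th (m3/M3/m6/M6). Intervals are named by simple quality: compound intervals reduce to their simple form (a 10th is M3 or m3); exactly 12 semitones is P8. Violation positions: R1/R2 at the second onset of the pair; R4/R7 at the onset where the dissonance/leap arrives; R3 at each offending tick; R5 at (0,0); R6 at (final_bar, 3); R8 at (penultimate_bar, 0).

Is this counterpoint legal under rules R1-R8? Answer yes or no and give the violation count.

bar 0: v0=A3 v1=A4 (P8)
bar 1: v0=C4 v1=F4 (P4)
bar 2: v0=A3 v1=E4 (P5)
bar 3: v0=B3 v1=C4 (m2)
bar 4: v0=A3 v1=D4 (P4)
bar 5: v0=G3 v1=C4 (P4)
bar 6: v0=B3 v1=D4 (m3)
bar 7: v0=A3 v1=A4 (P8)
  R4 @ bar3.0: B3/C4 m2 untreated
  R4 @ bar5.0: G3/C4 P4 untreated

No (2 violations)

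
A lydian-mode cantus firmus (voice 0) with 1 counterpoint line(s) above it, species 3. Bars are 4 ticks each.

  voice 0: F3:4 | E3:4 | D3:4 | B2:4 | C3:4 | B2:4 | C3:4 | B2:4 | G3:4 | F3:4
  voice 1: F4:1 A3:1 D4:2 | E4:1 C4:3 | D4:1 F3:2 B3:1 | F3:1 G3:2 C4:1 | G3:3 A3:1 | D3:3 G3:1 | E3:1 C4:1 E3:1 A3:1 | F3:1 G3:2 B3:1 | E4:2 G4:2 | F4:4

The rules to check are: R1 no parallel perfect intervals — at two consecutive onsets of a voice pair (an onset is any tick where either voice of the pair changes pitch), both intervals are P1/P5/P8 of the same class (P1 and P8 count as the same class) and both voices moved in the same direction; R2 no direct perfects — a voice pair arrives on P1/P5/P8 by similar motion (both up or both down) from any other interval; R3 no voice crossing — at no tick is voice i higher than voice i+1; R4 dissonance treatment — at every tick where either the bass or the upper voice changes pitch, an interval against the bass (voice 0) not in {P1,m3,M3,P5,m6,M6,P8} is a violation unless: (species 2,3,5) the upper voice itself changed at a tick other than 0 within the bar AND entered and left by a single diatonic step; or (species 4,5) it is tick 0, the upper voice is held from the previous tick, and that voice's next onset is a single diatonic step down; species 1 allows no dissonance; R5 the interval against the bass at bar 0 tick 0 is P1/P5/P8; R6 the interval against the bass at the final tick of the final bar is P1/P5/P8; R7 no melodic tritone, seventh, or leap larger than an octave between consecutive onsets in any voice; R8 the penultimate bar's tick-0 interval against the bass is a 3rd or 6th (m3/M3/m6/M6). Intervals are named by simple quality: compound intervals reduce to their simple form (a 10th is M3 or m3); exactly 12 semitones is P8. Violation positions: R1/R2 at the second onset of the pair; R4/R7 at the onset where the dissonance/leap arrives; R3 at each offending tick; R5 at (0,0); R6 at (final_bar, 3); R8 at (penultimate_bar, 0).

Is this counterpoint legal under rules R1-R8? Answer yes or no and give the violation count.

No (6 violations)

bar 0: v0=F3 v1=F4 (P8)
bar 1: v0=E3 v1=E4 (P8)
bar 2: v0=D3 v1=D4 (P8)
bar 3: v0=B2 v1=F3 (TT)
bar 4: v0=C3 v1=G3 (P5)
bar 5: v0=B2 v1=D3 (m3)
bar 6: v0=C3 v1=E3 (M3)
bar 7: v0=B2 v1=F3 (TT)
bar 8: v0=G3 v1=E4 (M6)
bar 9: v0=F3 v1=F4 (P8)
  R7 @ bar2.3: F3->B3 leap 6st
  R4 @ bar3.0: B2/F3 TT untreated
  R7 @ bar3.0: B3->F3 leap 6st
  R4 @ bar3.3: B2/C4 m2 untreated
  R4 @ bar7.0: B2/F3 TT untreated
  R1 @ bar9.0: G3/G4 P8 -> F3/F4 P8 similar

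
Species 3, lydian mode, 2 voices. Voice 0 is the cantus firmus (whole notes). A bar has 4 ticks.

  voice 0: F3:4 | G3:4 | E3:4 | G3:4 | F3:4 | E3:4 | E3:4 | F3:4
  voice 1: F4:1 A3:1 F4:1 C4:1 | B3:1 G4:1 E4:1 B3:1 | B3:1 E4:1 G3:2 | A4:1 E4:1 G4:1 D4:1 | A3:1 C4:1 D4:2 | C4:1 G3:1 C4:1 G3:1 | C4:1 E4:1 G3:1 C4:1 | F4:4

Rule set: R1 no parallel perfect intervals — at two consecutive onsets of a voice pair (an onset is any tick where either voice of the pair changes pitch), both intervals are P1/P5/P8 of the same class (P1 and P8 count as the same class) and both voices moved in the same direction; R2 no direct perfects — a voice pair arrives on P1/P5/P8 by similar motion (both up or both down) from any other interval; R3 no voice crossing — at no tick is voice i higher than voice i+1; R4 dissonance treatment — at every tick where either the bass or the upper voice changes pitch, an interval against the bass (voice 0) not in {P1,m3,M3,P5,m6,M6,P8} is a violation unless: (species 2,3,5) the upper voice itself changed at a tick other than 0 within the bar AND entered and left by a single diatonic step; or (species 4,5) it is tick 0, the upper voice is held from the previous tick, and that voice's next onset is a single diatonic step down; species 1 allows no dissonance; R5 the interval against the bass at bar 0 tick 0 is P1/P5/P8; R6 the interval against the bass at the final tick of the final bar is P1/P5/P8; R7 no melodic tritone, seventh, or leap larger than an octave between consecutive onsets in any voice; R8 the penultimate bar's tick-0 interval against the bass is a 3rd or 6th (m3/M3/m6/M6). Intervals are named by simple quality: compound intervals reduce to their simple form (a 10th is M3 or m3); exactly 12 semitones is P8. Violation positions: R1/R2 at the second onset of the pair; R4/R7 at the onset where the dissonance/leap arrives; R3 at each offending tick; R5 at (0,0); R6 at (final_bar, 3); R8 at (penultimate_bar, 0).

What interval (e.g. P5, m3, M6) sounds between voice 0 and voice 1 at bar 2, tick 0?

voice 0=E3 voice 1=B3 -> P5

P5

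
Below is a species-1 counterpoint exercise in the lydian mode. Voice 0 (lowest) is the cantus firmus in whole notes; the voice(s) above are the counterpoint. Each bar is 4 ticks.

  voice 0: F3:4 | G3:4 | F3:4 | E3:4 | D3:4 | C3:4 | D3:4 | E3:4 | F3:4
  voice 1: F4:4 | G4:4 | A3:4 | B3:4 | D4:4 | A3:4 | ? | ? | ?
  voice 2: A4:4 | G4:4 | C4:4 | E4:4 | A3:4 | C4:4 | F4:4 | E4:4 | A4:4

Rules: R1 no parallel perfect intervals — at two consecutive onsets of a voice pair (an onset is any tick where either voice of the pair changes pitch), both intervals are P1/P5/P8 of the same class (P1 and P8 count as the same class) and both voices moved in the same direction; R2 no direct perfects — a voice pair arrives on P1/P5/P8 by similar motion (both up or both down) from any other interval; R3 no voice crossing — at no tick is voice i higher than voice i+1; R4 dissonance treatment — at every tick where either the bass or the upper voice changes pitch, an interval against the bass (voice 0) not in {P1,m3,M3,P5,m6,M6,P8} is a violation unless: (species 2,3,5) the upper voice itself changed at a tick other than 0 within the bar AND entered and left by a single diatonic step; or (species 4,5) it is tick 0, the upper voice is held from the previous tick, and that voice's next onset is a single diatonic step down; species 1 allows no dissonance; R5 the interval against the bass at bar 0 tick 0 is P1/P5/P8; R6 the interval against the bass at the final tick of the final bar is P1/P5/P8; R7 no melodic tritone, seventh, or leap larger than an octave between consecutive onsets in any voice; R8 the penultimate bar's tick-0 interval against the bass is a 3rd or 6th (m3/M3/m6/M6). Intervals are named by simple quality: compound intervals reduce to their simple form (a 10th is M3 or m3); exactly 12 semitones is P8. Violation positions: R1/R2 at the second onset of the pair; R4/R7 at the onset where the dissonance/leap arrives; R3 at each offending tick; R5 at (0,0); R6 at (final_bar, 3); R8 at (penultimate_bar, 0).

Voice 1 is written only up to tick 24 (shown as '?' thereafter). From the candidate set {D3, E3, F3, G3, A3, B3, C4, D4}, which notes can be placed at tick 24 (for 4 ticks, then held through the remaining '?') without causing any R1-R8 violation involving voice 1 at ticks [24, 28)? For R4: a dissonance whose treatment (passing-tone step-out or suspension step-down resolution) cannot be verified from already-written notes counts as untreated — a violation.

D3: legal
E3: violates R4
F3: legal
G3: violates R4
A3: legal
B3: legal
C4: violates R4
D4: violates R2

{A3, B3, D3, F3}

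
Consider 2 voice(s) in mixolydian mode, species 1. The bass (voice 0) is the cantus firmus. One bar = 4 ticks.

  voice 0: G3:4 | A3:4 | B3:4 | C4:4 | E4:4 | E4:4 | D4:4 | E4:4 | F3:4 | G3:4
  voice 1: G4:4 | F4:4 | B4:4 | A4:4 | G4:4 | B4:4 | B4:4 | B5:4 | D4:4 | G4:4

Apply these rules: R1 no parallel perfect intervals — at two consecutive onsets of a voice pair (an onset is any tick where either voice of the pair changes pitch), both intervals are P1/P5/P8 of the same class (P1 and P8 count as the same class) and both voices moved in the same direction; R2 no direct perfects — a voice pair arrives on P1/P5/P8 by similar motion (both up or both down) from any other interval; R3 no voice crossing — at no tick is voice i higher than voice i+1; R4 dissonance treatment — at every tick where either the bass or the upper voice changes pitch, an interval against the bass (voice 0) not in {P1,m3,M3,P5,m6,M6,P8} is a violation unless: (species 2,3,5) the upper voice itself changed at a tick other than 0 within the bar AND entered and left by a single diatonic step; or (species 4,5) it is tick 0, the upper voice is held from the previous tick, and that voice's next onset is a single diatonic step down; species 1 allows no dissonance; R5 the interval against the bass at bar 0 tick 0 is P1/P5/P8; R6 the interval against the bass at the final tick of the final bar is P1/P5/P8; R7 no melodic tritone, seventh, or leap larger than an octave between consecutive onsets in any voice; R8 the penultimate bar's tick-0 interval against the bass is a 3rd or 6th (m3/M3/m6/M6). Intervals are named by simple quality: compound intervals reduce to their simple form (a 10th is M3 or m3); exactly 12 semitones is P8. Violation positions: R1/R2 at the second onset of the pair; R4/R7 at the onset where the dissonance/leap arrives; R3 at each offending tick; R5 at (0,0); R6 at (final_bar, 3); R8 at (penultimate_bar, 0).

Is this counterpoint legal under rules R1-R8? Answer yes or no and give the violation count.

bar 0: v0=G3 v1=G4 (P8)
bar 1: v0=A3 v1=F4 (m6)
bar 2: v0=B3 v1=B4 (P8)
bar 3: v0=C4 v1=A4 (M6)
bar 4: v0=E4 v1=G4 (m3)
bar 5: v0=E4 v1=B4 (P5)
bar 6: v0=D4 v1=B4 (M6)
bar 7: v0=E4 v1=B5 (P5)
bar 8: v0=F3 v1=D4 (M6)
bar 9: v0=G3 v1=G4 (P8)
  R2 @ bar2.0: A3/F4 m6 -> B3/B4 P8 similar
  R7 @ bar2.0: F4->B4 leap 6st
  R2 @ bar7.0: D4/B4 M6 -> E4/B5 P5 similar
  R7 @ bar8.0: E4->F3 leap 11st
  R7 @ bar8.0: B5->D4 leap 21st
  R2 @ bar9.0: F3/D4 M6 -> G3/G4 P8 similar

No (6 violations)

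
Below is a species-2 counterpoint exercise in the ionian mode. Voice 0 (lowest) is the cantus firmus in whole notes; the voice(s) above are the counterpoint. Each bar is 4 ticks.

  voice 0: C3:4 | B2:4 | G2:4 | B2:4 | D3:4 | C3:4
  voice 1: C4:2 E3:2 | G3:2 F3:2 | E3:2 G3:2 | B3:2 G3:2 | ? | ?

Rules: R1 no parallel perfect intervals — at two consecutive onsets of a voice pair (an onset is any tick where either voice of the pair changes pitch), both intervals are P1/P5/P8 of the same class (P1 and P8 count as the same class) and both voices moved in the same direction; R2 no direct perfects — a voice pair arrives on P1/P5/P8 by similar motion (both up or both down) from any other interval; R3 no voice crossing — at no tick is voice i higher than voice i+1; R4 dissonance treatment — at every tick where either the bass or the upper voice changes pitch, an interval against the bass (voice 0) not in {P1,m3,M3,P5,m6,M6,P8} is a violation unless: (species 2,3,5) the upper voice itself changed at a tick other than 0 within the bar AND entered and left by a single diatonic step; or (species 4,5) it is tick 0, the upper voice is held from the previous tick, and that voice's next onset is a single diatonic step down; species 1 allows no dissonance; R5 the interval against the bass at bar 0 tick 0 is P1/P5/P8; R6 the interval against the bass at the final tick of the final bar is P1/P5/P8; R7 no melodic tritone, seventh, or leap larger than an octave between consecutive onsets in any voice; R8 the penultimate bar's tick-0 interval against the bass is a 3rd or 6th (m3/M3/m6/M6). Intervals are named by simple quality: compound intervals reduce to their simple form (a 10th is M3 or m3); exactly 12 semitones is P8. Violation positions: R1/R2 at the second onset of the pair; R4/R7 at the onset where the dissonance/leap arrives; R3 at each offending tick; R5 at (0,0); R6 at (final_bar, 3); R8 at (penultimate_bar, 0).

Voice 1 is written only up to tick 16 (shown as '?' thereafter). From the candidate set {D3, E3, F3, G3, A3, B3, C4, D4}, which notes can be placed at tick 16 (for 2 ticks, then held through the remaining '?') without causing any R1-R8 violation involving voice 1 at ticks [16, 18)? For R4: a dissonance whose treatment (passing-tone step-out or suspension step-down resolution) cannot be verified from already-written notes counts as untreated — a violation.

{B3, F3}

D3: violates R8
E3: violates R4,R8
F3: legal
G3: violates R4,R8
A3: violates R2,R8
B3: legal
C4: violates R4,R8
D4: violates R2,R8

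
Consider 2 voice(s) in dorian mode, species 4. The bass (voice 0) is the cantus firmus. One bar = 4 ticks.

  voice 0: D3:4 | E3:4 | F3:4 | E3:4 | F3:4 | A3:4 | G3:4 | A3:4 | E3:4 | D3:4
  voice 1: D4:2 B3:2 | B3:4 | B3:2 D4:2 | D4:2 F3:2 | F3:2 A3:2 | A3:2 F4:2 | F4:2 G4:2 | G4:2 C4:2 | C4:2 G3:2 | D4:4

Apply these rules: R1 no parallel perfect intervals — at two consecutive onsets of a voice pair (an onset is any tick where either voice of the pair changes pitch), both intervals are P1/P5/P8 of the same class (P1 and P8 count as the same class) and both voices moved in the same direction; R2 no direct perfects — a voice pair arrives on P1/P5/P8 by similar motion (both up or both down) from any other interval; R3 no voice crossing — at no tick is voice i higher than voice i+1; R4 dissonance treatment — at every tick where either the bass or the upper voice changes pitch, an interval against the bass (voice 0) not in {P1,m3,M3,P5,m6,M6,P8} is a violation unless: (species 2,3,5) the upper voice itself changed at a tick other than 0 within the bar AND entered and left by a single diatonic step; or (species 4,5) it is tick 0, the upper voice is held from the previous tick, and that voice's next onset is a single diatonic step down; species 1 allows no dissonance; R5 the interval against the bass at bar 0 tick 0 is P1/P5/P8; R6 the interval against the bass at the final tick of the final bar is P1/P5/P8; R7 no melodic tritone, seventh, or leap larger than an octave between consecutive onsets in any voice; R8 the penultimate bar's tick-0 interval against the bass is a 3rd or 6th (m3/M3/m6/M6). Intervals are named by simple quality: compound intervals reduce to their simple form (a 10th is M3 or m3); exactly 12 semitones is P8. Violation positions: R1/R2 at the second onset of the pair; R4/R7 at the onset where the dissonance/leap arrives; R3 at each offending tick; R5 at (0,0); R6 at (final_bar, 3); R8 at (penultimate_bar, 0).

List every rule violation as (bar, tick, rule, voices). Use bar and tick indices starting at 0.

(2, 0, R4, (0, 1))
(3, 0, R4, (0, 1))
(3, 2, R4, (0, 1))
(6, 0, R4, (0, 1))
(7, 0, R4, (0, 1))

bar 0: v0=D3 v1=D4 downbeat P8
bar 1: v0=E3 v1=B3 downbeat P5
bar 2: v0=F3 v1=B3 downbeat TT
bar 3: v0=E3 v1=D4 downbeat m7
bar 4: v0=F3 v1=F3 downbeat P1
bar 5: v0=A3 v1=A3 downbeat P1
bar 6: v0=G3 v1=F4 downbeat m7
bar 7: v0=A3 v1=G4 downbeat m7
bar 8: v0=E3 v1=C4 downbeat m6
bar 9: v0=D3 v1=D4 downbeat P8
  -> R4 @ bar 2 tick 0 v(0, 1): F3/B3 TT untreated
  -> R4 @ bar 3 tick 0 v(0, 1): E3/D4 m7 untreated
  -> R4 @ bar 3 tick 2 v(0, 1): E3/F3 m2 untreated
  -> R4 @ bar 6 tick 0 v(0, 1): G3/F4 m7 untreated
  -> R4 @ bar 7 tick 0 v(0, 1): A3/G4 m7 untreated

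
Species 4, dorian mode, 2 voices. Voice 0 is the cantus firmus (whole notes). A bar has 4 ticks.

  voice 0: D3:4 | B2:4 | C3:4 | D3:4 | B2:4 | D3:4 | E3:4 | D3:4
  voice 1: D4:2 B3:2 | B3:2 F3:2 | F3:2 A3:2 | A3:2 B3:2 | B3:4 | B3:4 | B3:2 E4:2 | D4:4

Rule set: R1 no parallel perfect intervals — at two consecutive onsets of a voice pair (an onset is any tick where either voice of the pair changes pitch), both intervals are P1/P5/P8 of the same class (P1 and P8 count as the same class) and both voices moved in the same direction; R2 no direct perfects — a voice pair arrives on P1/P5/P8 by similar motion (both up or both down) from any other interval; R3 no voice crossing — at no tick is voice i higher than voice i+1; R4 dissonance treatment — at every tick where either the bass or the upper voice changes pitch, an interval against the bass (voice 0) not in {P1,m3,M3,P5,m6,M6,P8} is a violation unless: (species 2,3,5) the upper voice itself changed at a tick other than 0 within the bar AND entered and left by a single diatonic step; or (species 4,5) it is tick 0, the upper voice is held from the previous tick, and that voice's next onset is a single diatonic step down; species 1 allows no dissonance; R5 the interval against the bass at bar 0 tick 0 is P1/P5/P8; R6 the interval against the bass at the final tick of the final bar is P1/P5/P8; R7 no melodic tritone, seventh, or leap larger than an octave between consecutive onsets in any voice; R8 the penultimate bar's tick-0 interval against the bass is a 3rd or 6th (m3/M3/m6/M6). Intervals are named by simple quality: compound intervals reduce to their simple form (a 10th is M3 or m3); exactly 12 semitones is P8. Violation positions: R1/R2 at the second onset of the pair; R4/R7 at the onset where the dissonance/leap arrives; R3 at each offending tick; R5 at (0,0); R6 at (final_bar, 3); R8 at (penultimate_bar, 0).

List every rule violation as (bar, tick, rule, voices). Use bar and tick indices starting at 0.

bar 0: v0=D3 v1=D4 downbeat P8
bar 1: v0=B2 v1=B3 downbeat P8
bar 2: v0=C3 v1=F3 downbeat P4
bar 3: v0=D3 v1=A3 downbeat P5
bar 4: v0=B2 v1=B3 downbeat P8
bar 5: v0=D3 v1=B3 downbeat M6
bar 6: v0=E3 v1=B3 downbeat P5
bar 7: v0=D3 v1=D4 downbeat P8
  -> R4 @ bar 1 tick 2 v(0, 1): B2/F3 TT untreated
  -> R7 @ bar 1 tick 2 v(1,): B3->F3 leap 6st
  -> R4 @ bar 2 tick 0 v(0, 1): C3/F3 P4 untreated
  -> R8 @ bar 6 tick 0 v(0, 1): penult P5 not 3rd/6th
  -> R1 @ bar 7 tick 0 v(0, 1): E3/E4 P8 -> D3/D4 P8 similar

(1, 2, R4, (0, 1))
(1, 2, R7, (1,))
(2, 0, R4, (0, 1))
(6, 0, R8, (0, 1))
(7, 0, R1, (0, 1))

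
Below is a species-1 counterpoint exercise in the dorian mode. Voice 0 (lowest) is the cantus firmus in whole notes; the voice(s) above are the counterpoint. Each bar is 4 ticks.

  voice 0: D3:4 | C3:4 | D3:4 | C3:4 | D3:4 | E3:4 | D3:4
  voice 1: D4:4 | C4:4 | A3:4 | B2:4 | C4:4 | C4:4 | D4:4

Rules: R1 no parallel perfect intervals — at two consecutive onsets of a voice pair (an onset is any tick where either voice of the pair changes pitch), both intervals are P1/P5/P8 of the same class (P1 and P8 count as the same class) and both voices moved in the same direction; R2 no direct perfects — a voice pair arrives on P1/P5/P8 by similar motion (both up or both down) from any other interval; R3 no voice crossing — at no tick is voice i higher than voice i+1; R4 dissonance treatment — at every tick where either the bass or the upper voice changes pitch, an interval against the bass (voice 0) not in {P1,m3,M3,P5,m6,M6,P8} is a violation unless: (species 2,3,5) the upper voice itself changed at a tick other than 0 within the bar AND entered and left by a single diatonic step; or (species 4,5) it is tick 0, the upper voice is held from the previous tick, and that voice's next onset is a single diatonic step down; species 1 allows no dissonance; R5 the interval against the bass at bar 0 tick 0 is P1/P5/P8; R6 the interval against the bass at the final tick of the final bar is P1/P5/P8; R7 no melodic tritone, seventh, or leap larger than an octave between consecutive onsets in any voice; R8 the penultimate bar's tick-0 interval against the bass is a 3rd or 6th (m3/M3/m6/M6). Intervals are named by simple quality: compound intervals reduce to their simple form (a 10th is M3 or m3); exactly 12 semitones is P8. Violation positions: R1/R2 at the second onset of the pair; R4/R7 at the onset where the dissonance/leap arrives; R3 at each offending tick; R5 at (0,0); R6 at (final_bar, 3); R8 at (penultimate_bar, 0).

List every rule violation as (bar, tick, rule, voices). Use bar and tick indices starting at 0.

(1, 0, R1, (0, 1))
(3, 0, R3, (0, 1))
(3, 0, R4, (0, 1))
(3, 0, R7, (1,))
(3, 1, R3, (0, 1))
(3, 2, R3, (0, 1))
(3, 3, R3, (0, 1))
(4, 0, R4, (0, 1))
(4, 0, R7, (1,))

bar 0: v0=D3 v1=D4 downbeat P8
bar 1: v0=C3 v1=C4 downbeat P8
bar 2: v0=D3 v1=A3 downbeat P5
bar 3: v0=C3 v1=B2 downbeat m2
bar 4: v0=D3 v1=C4 downbeat m7
bar 5: v0=E3 v1=C4 downbeat m6
bar 6: v0=D3 v1=D4 downbeat P8
  -> R1 @ bar 1 tick 0 v(0, 1): D3/D4 P8 -> C3/C4 P8 similar
  -> R3 @ bar 3 tick 0 v(0, 1): C3 above B2
  -> R4 @ bar 3 tick 0 v(0, 1): C3/B2 m2 untreated
  -> R7 @ bar 3 tick 0 v(1,): A3->B2 leap 10st
  -> R3 @ bar 3 tick 1 v(0, 1): C3 above B2
  -> R3 @ bar 3 tick 2 v(0, 1): C3 above B2
  -> R3 @ bar 3 tick 3 v(0, 1): C3 above B2
  -> R4 @ bar 4 tick 0 v(0, 1): D3/C4 m7 untreated
  -> R7 @ bar 4 tick 0 v(1,): B2->C4 leap 13st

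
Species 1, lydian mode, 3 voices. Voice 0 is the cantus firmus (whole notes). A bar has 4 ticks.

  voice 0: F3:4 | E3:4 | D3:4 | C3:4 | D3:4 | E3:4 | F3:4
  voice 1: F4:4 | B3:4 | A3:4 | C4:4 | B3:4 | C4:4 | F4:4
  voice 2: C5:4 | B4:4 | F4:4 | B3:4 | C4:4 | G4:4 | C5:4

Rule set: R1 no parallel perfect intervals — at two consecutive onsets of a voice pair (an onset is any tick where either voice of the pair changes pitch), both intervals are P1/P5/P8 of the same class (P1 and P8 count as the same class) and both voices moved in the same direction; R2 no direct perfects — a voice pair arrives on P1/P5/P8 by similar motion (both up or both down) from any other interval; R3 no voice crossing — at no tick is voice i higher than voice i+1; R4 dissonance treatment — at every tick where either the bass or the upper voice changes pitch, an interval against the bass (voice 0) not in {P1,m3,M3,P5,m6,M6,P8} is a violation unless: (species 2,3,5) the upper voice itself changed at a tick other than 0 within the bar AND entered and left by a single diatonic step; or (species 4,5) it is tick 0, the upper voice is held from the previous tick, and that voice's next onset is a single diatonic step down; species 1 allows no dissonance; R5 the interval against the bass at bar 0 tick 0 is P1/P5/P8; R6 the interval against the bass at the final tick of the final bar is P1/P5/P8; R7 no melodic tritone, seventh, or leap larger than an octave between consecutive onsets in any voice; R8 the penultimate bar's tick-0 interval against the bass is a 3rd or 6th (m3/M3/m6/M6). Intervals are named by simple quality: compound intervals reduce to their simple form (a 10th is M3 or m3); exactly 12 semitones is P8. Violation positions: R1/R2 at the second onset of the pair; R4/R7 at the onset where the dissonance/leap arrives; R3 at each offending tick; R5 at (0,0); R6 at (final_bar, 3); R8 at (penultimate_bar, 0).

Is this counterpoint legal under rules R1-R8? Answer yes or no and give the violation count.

No (17 violations)

bar 0: v0=F3 v1=F4 v2=C5 (P5)
bar 1: v0=E3 v1=B3 v2=B4 (P5)
bar 2: v0=D3 v1=A3 v2=F4 (m3)
bar 3: v0=C3 v1=C4 v2=B3 (M7)
bar 4: v0=D3 v1=B3 v2=C4 (m7)
bar 5: v0=E3 v1=C4 v2=G4 (m3)
bar 6: v0=F3 v1=F4 v2=C5 (P5)
  R1 @ bar1.0: F3/C5 P5 -> E3/B4 P5 similar
  R2 @ bar1.0: F3/F4 P8 -> E3/B3 P5 similar
  R2 @ bar1.0: F4/C5 P5 -> B3/B4 P8 similar
  R7 @ bar1.0: F4->B3 leap 6st
  R1 @ bar2.0: E3/B3 P5 -> D3/A3 P5 similar
  R7 @ bar2.0: B4->F4 leap 6st
  R3 @ bar3.0: C4 above B3
  R4 @ bar3.0: C3/B3 M7 untreated
  R7 @ bar3.0: F4->B3 leap 6st
  R3 @ bar3.1: C4 above B3
  R3 @ bar3.2: C4 above B3
  R3 @ bar3.3: C4 above B3
  R4 @ bar4.0: D3/C4 m7 untreated
  R2 @ bar5.0: B3/C4 m2 -> C4/G4 P5 similar
  R1 @ bar6.0: C4/G4 P5 -> F4/C5 P5 similar
  R2 @ bar6.0: E3/C4 m6 -> F3/F4 P8 similar
  R2 @ bar6.0: E3/G4 m3 -> F3/C5 P5 similar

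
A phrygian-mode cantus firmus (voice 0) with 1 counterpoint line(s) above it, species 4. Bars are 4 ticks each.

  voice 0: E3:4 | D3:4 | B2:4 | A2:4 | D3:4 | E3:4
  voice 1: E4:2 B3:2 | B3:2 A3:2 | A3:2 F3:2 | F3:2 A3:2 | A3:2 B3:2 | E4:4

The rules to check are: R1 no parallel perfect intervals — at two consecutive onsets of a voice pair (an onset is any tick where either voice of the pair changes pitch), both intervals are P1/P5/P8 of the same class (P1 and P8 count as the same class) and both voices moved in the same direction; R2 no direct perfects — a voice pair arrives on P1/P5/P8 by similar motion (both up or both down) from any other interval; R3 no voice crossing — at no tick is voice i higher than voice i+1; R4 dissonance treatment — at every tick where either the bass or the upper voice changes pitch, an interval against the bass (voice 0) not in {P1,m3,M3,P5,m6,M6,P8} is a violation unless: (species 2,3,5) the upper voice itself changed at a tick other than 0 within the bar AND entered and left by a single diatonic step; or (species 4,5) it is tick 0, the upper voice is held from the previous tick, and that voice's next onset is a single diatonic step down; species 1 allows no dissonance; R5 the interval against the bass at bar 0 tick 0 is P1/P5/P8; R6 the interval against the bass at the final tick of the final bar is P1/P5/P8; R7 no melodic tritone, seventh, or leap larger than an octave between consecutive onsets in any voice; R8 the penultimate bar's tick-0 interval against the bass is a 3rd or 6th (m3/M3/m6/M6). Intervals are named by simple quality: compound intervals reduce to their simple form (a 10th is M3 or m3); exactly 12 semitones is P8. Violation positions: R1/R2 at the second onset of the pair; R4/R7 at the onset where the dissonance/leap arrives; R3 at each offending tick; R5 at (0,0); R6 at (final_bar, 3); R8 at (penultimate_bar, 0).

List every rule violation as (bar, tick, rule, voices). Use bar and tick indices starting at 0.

bar 0: v0=E3 v1=E4 downbeat P8
bar 1: v0=D3 v1=B3 downbeat M6
bar 2: v0=B2 v1=A3 downbeat m7
bar 3: v0=A2 v1=F3 downbeat m6
bar 4: v0=D3 v1=A3 downbeat P5
bar 5: v0=E3 v1=E4 downbeat P8
  -> R4 @ bar 2 tick 0 v(0, 1): B2/A3 m7 untreated
  -> R4 @ bar 2 tick 2 v(0, 1): B2/F3 TT untreated
  -> R8 @ bar 4 tick 0 v(0, 1): penult P5 not 3rd/6th
  -> R2 @ bar 5 tick 0 v(0, 1): D3/B3 M6 -> E3/E4 P8 similar

(2, 0, R4, (0, 1))
(2, 2, R4, (0, 1))
(4, 0, R8, (0, 1))
(5, 0, R2, (0, 1))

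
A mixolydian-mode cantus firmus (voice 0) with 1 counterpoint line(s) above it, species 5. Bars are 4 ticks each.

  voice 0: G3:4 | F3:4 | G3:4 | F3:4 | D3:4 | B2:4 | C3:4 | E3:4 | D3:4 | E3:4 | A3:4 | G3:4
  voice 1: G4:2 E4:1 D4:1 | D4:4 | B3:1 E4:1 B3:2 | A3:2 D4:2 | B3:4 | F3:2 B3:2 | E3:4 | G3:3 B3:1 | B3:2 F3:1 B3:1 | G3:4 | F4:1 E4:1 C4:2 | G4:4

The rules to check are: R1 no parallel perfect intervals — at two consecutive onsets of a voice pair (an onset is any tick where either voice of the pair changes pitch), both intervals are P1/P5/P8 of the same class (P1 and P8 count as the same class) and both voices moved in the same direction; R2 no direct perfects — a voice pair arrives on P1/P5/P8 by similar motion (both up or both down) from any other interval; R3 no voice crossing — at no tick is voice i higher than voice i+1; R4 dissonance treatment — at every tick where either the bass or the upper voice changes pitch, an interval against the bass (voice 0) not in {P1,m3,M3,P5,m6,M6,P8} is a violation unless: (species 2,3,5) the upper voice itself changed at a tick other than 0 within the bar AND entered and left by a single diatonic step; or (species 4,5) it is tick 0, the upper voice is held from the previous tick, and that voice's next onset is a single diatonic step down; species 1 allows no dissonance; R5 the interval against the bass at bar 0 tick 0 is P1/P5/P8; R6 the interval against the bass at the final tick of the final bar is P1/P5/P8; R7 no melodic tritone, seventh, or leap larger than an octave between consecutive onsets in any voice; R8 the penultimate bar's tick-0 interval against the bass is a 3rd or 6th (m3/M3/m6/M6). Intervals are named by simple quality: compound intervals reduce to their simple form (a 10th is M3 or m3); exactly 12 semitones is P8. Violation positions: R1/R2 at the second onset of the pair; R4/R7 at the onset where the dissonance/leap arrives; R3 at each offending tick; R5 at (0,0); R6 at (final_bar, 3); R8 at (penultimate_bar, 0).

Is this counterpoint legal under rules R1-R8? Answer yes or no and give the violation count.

bar 0: v0=G3 v1=G4 (P8)
bar 1: v0=F3 v1=D4 (M6)
bar 2: v0=G3 v1=B3 (M3)
bar 3: v0=F3 v1=A3 (M3)
bar 4: v0=D3 v1=B3 (M6)
bar 5: v0=B2 v1=F3 (TT)
bar 6: v0=C3 v1=E3 (M3)
bar 7: v0=E3 v1=G3 (m3)
bar 8: v0=D3 v1=B3 (M6)
bar 9: v0=E3 v1=G3 (m3)
bar 10: v0=A3 v1=F4 (m6)
bar 11: v0=G3 v1=G4 (P8)
  R4 @ bar5.0: B2/F3 TT untreated
  R7 @ bar5.0: B3->F3 leap 6st
  R7 @ bar5.2: F3->B3 leap 6st
  R7 @ bar8.2: B3->F3 leap 6st
  R7 @ bar8.3: F3->B3 leap 6st
  R7 @ bar10.0: G3->F4 leap 10st

No (6 violations)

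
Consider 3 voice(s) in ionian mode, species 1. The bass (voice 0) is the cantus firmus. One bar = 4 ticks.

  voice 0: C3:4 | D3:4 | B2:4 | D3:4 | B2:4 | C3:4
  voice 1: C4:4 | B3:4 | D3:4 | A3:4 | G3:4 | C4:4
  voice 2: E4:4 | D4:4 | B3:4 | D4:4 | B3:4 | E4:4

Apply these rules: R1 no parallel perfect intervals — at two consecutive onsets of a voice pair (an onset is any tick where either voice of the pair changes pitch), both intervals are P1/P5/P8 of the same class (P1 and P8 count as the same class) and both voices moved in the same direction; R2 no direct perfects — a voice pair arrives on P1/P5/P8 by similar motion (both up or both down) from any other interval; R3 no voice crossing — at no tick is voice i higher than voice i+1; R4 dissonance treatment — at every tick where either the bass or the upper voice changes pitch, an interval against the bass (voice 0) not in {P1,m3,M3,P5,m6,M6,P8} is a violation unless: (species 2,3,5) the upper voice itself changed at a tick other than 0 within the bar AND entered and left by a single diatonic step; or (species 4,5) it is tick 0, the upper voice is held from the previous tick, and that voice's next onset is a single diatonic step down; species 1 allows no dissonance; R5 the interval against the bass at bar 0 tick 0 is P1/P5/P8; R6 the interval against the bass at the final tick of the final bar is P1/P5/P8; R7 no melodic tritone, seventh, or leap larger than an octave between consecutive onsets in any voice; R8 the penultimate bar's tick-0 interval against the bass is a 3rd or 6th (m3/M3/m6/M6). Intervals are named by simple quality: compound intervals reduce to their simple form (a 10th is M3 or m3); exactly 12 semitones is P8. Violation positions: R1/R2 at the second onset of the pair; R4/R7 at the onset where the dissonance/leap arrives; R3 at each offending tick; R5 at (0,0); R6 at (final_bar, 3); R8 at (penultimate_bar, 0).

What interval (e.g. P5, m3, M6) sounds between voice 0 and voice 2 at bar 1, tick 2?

P8

voice 0=D3 voice 2=D4 -> P8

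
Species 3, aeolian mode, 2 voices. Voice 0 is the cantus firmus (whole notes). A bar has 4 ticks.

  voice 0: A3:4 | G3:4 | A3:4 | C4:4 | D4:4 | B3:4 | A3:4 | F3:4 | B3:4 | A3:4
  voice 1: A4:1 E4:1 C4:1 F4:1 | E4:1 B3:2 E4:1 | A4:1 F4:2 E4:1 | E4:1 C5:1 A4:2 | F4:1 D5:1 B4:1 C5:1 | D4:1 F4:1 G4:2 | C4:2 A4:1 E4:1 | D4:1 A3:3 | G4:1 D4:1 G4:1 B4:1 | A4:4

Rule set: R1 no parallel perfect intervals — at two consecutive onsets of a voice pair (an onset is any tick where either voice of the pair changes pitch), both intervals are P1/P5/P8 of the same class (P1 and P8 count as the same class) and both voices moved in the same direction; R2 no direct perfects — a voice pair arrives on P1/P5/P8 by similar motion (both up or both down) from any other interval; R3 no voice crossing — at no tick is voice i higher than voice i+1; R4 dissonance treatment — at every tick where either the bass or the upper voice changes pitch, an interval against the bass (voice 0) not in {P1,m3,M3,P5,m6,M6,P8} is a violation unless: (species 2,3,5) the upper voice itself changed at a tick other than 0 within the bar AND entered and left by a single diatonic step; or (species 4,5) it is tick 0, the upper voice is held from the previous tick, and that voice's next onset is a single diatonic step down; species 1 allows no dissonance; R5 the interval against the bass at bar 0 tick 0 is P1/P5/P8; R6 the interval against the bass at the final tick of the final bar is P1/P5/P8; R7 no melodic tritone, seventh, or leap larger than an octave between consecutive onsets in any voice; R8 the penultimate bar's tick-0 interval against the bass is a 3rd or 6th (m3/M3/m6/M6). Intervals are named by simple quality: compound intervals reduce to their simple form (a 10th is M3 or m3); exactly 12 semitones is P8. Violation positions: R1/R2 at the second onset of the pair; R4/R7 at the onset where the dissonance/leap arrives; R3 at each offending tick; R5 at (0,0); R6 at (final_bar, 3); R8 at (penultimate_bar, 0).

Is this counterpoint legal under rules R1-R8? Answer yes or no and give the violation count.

bar 0: v0=A3 v1=A4 (P8)
bar 1: v0=G3 v1=E4 (M6)
bar 2: v0=A3 v1=A4 (P8)
bar 3: v0=C4 v1=E4 (M3)
bar 4: v0=D4 v1=F4 (m3)
bar 5: v0=B3 v1=D4 (m3)
bar 6: v0=A3 v1=C4 (m3)
bar 7: v0=F3 v1=D4 (M6)
bar 8: v0=B3 v1=G4 (m6)
bar 9: v0=A3 v1=A4 (P8)
  R2 @ bar2.0: G3/E4 M6 -> A3/A4 P8 similar
  R4 @ bar4.3: D4/C5 m7 untreated
  R7 @ bar5.0: C5->D4 leap 10st
  R4 @ bar5.1: B3/F4 TT untreated
  R7 @ bar8.0: F3->B3 leap 6st
  R7 @ bar8.0: A3->G4 leap 10st
  R1 @ bar9.0: B3/B4 P8 -> A3/A4 P8 similar

No (7 violations)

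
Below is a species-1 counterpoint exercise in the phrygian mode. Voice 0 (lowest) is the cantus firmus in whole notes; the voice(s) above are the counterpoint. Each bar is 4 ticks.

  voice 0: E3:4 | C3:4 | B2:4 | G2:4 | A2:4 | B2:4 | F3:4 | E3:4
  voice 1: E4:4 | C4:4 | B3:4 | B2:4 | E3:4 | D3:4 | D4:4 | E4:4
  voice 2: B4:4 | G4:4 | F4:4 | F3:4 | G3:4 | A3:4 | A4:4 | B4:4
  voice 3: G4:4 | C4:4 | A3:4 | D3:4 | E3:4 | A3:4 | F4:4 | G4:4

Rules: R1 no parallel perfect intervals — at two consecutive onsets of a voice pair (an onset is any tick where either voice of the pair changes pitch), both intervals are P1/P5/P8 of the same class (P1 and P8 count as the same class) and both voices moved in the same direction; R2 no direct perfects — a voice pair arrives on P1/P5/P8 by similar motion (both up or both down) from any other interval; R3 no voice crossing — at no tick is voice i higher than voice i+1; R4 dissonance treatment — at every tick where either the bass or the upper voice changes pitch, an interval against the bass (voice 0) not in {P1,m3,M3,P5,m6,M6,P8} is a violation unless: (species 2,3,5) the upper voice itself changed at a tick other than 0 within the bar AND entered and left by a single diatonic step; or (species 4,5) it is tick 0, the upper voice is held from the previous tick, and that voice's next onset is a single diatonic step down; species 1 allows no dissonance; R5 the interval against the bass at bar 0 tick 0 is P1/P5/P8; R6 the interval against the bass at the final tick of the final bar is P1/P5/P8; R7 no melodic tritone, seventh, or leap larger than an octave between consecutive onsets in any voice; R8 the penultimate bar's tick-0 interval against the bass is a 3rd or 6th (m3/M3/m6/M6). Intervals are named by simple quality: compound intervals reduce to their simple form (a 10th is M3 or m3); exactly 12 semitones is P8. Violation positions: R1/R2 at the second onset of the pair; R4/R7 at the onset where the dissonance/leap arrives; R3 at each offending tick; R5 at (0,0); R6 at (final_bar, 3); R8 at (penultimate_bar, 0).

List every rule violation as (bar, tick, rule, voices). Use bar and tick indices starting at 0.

bar 0: v0=E3 v1=E4 v2=B4 v3=G4 downbeat m3
bar 1: v0=C3 v1=C4 v2=G4 v3=C4 downbeat P8
bar 2: v0=B2 v1=B3 v2=F4 v3=A3 downbeat m7
bar 3: v0=G2 v1=B2 v2=F3 v3=D3 downbeat P5
bar 4: v0=A2 v1=E3 v2=G3 v3=E3 downbeat P5
bar 5: v0=B2 v1=D3 v2=A3 v3=A3 downbeat m7
bar 6: v0=F3 v1=D4 v2=A4 v3=F4 downbeat P8
bar 7: v0=E3 v1=E4 v2=B4 v3=G4 downbeat m3
  -> R3 @ bar 0 tick 0 v(2, 3): B4 above G4
  -> R5 @ bar 0 tick 0 v(0, 3): opens on m3
  -> R3 @ bar 0 tick 1 v(2, 3): B4 above G4
  -> R3 @ bar 0 tick 2 v(2, 3): B4 above G4
  -> R3 @ bar 0 tick 3 v(2, 3): B4 above G4
  -> R1 @ bar 1 tick 0 v(0, 1): E3/E4 P8 -> C3/C4 P8 similar
  -> R1 @ bar 1 tick 0 v(0, 2): E3/B4 P5 -> C3/G4 P5 similar
  -> R1 @ bar 1 tick 0 v(1, 2): E4/B4 P5 -> C4/G4 P5 similar
  -> R2 @ bar 1 tick 0 v(0, 3): E3/G4 m3 -> C3/C4 P8 similar
  -> R2 @ bar 1 tick 0 v(1, 3): E4/G4 m3 -> C4/C4 P1 similar
  -> R2 @ bar 1 tick 0 v(2, 3): B4/G4 M3 -> G4/C4 P5 similar
  -> R3 @ bar 1 tick 0 v(2, 3): G4 above C4
  -> R3 @ bar 1 tick 1 v(2, 3): G4 above C4
  -> R3 @ bar 1 tick 2 v(2, 3): G4 above C4
  -> R3 @ bar 1 tick 3 v(2, 3): G4 above C4
  -> R1 @ bar 2 tick 0 v(0, 1): C3/C4 P8 -> B2/B3 P8 similar
  -> R3 @ bar 2 tick 0 v(2, 3): F4 above A3
  -> R4 @ bar 2 tick 0 v(0, 2): B2/F4 TT untreated
  -> R4 @ bar 2 tick 0 v(0, 3): B2/A3 m7 untreated
  -> R3 @ bar 2 tick 1 v(2, 3): F4 above A3
  -> R3 @ bar 2 tick 2 v(2, 3): F4 above A3
  -> R3 @ bar 2 tick 3 v(2, 3): F4 above A3
  -> R2 @ bar 3 tick 0 v(0, 3): B2/A3 m7 -> G2/D3 P5 similar
  -> R3 @ bar 3 tick 0 v(2, 3): F3 above D3
  -> R4 @ bar 3 tick 0 v(0, 2): G2/F3 m7 untreated
  -> R3 @ bar 3 tick 1 v(2, 3): F3 above D3
  -> R3 @ bar 3 tick 2 v(2, 3): F3 above D3
  -> R3 @ bar 3 tick 3 v(2, 3): F3 above D3
  -> R1 @ bar 4 tick 0 v(0, 3): G2/D3 P5 -> A2/E3 P5 similar
  -> R2 @ bar 4 tick 0 v(0, 1): G2/B2 M3 -> A2/E3 P5 similar
  -> R2 @ bar 4 tick 0 v(1, 3): B2/D3 m3 -> E3/E3 P1 similar
  -> R3 @ bar 4 tick 0 v(2, 3): G3 above E3
  -> R4 @ bar 4 tick 0 v(0, 2): A2/G3 m7 untreated
  -> R3 @ bar 4 tick 1 v(2, 3): G3 above E3
  -> R3 @ bar 4 tick 2 v(2, 3): G3 above E3
  -> R3 @ bar 4 tick 3 v(2, 3): G3 above E3
  -> R2 @ bar 5 tick 0 v(2, 3): G3/E3 m3 -> A3/A3 P1 similar
  -> R4 @ bar 5 tick 0 v(0, 2): B2/A3 m7 untreated
  -> R4 @ bar 5 tick 0 v(0, 3): B2/A3 m7 untreated
  -> R1 @ bar 6 tick 0 v(1, 2): D3/A3 P5 -> D4/A4 P5 similar
  -> R2 @ bar 6 tick 0 v(0, 3): B2/A3 m7 -> F3/F4 P8 similar
  -> R3 @ bar 6 tick 0 v(2, 3): A4 above F4
  -> R7 @ bar 6 tick 0 v(0,): B2->F3 leap 6st
  -> R8 @ bar 6 tick 0 v(0, 3): penult P8 not 3rd/6th
  -> R3 @ bar 6 tick 1 v(2, 3): A4 above F4
  -> R3 @ bar 6 tick 2 v(2, 3): A4 above F4
  -> R3 @ bar 6 tick 3 v(2, 3): A4 above F4
  -> R1 @ bar 7 tick 0 v(1, 2): D4/A4 P5 -> E4/B4 P5 similar
  -> R3 @ bar 7 tick 0 v(2, 3): B4 above G4
  -> R3 @ bar 7 tick 1 v(2, 3): B4 above G4
  -> R3 @ bar 7 tick 2 v(2, 3): B4 above G4
  -> R3 @ bar 7 tick 3 v(2, 3): B4 above G4
  -> R6 @ bar 7 tick 3 v(0, 3): closes on m3

(0, 0, R3, (2, 3))
(0, 0, R5, (0, 3))
(0, 1, R3, (2, 3))
(0, 2, R3, (2, 3))
(0, 3, R3, (2, 3))
(1, 0, R1, (0, 1))
(1, 0, R1, (0, 2))
(1, 0, R1, (1, 2))
(1, 0, R2, (0, 3))
(1, 0, R2, (1, 3))
(1, 0, R2, (2, 3))
(1, 0, R3, (2, 3))
(1, 1, R3, (2, 3))
(1, 2, R3, (2, 3))
(1, 3, R3, (2, 3))
(2, 0, R1, (0, 1))
(2, 0, R3, (2, 3))
(2, 0, R4, (0, 2))
(2, 0, R4, (0, 3))
(2, 1, R3, (2, 3))
(2, 2, R3, (2, 3))
(2, 3, R3, (2, 3))
(3, 0, R2, (0, 3))
(3, 0, R3, (2, 3))
(3, 0, R4, (0, 2))
(3, 1, R3, (2, 3))
(3, 2, R3, (2, 3))
(3, 3, R3, (2, 3))
(4, 0, R1, (0, 3))
(4, 0, R2, (0, 1))
(4, 0, R2, (1, 3))
(4, 0, R3, (2, 3))
(4, 0, R4, (0, 2))
(4, 1, R3, (2, 3))
(4, 2, R3, (2, 3))
(4, 3, R3, (2, 3))
(5, 0, R2, (2, 3))
(5, 0, R4, (0, 2))
(5, 0, R4, (0, 3))
(6, 0, R1, (1, 2))
(6, 0, R2, (0, 3))
(6, 0, R3, (2, 3))
(6, 0, R7, (0,))
(6, 0, R8, (0, 3))
(6, 1, R3, (2, 3))
(6, 2, R3, (2, 3))
(6, 3, R3, (2, 3))
(7, 0, R1, (1, 2))
(7, 0, R3, (2, 3))
(7, 1, R3, (2, 3))
(7, 2, R3, (2, 3))
(7, 3, R3, (2, 3))
(7, 3, R6, (0, 3))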